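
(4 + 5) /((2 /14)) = 63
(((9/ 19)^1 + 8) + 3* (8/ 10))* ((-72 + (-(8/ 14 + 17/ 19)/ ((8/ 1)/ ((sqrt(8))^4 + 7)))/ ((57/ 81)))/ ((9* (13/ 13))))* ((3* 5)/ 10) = -164.00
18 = 18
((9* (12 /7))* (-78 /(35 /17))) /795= -47736 /64925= -0.74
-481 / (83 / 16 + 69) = -7696 / 1187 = -6.48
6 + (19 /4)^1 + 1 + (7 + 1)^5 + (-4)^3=32715.75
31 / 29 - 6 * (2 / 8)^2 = 161 / 232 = 0.69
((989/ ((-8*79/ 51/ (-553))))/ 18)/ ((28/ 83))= 1395479/ 192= 7268.12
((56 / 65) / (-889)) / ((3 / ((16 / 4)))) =-32 / 24765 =-0.00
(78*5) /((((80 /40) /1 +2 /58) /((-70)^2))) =55419000 /59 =939305.08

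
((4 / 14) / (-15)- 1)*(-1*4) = 428 / 105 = 4.08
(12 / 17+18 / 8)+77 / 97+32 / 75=2066047 / 494700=4.18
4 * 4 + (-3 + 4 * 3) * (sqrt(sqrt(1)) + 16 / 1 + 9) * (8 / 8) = 250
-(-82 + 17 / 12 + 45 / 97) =93259 / 1164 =80.12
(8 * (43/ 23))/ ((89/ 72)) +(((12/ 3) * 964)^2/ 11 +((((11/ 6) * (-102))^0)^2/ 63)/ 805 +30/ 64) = 2147605479603503/ 1588799520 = 1351715.84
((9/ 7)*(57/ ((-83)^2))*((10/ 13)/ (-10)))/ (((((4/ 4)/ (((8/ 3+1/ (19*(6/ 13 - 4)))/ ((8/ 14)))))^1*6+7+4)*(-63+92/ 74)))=131974893/ 122436604573205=0.00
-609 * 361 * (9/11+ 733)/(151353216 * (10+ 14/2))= -10563221/168470544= -0.06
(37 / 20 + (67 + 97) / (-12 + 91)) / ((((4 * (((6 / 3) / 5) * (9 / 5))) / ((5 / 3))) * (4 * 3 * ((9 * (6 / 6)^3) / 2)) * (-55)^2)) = 6203 / 445984704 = 0.00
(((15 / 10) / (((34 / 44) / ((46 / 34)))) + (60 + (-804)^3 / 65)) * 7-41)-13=-55969296.35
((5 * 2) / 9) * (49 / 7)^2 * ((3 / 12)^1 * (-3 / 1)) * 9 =-735 / 2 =-367.50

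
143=143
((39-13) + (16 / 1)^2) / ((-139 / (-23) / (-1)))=-6486 / 139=-46.66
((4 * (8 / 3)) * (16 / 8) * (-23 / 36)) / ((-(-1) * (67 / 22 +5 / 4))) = -16192 / 5103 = -3.17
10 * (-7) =-70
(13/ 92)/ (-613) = -13/ 56396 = -0.00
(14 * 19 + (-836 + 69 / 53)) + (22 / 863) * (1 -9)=-26021011 / 45739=-568.90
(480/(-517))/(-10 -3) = 480/6721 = 0.07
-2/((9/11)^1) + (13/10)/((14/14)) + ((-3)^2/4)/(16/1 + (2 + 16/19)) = -66053/64440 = -1.03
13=13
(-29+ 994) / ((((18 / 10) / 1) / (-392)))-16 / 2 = -1891472 / 9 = -210163.56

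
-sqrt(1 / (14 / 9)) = -3 * sqrt(14) / 14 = -0.80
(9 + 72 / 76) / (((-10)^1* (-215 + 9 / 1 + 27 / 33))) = 2079 / 428830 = 0.00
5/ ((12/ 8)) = 10/ 3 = 3.33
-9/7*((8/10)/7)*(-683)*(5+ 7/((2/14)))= 1327752/245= 5419.40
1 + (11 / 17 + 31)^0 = 2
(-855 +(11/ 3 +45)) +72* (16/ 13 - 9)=-53263/ 39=-1365.72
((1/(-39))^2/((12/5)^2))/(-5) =-5/219024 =-0.00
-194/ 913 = -0.21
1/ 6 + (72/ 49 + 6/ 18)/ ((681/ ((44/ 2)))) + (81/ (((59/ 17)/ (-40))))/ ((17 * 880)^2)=437180253493/ 1943885734560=0.22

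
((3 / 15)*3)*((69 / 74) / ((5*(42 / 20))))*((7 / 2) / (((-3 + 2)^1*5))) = -69 / 1850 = -0.04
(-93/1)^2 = 8649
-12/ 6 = -2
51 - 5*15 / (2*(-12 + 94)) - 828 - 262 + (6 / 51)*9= -2895055 / 2788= -1038.40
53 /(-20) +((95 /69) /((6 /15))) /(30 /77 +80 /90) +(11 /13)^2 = 6528033 /8609705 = 0.76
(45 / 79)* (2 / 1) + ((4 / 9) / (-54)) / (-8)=87559 / 76788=1.14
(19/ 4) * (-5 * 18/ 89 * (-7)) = 5985/ 178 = 33.62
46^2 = 2116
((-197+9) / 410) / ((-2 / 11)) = 517 / 205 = 2.52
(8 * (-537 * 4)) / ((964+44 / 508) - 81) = -90932 / 4673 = -19.46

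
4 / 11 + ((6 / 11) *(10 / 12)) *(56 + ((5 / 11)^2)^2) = 4161169 / 161051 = 25.84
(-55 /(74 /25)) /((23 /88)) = -60500 /851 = -71.09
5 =5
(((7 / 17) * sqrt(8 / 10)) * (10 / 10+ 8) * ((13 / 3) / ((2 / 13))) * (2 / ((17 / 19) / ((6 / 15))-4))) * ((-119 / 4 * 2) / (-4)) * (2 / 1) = -472017 * sqrt(5) / 335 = -3150.63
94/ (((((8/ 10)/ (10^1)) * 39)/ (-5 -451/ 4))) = -184475/ 52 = -3547.60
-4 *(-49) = 196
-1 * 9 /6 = -3 /2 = -1.50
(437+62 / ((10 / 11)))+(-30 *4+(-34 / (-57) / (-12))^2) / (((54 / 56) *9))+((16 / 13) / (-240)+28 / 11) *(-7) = 2406067627276 / 5080477545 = 473.59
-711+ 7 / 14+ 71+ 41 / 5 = -6313 / 10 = -631.30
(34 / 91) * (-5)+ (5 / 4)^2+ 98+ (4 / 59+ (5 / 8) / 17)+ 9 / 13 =143833451 / 1460368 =98.49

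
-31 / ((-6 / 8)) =124 / 3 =41.33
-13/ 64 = -0.20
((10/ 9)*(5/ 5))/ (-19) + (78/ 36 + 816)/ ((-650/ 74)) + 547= 453.80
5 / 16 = 0.31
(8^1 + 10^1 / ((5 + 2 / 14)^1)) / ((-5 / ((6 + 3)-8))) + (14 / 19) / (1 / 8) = 6679 / 1710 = 3.91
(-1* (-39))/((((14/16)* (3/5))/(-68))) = -35360/7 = -5051.43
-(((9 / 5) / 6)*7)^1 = -21 / 10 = -2.10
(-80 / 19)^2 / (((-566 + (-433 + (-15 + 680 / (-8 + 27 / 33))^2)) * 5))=3994240 / 12426967613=0.00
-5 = -5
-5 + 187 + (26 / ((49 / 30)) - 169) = 28.92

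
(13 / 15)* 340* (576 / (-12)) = -14144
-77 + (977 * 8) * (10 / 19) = 76697 / 19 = 4036.68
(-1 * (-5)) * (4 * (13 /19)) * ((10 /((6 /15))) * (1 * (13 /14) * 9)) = 380250 /133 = 2859.02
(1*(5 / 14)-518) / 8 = -7247 / 112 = -64.71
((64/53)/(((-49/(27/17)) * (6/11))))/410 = -1584/9050545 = -0.00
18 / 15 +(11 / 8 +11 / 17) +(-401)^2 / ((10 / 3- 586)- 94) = -32358631 / 138040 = -234.41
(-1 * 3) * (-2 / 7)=6 / 7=0.86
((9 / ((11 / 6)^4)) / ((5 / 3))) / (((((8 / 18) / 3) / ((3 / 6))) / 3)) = 354294 / 73205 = 4.84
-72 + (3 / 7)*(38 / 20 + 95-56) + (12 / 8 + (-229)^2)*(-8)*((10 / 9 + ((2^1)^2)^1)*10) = -13509222317 / 630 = -21443210.03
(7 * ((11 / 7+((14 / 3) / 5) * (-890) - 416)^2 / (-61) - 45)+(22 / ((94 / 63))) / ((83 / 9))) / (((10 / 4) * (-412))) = 2671677907963 / 15441289290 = 173.02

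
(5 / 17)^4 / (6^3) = 625 / 18040536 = 0.00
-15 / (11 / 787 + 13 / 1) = -3935 / 3414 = -1.15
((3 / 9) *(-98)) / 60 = -49 / 90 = -0.54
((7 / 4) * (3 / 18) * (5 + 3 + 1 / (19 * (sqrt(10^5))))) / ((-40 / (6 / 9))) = -7 / 180 - 7 * sqrt(10) / 27360000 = -0.04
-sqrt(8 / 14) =-0.76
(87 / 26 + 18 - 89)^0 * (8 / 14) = 4 / 7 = 0.57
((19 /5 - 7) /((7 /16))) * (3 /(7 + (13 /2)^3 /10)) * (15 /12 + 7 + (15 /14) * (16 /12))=-277504 /45031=-6.16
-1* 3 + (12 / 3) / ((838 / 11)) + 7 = 1698 / 419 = 4.05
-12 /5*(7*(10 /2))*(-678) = 56952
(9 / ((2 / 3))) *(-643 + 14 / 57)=-329733 / 38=-8677.18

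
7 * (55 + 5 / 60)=4627 / 12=385.58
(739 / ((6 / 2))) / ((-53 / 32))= -23648 / 159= -148.73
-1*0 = 0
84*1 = 84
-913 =-913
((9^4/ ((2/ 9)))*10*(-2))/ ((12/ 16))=-787320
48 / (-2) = -24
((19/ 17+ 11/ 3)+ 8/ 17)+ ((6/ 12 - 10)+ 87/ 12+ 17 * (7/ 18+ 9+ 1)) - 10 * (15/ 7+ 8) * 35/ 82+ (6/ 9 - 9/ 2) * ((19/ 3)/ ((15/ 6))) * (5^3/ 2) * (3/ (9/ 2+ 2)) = -46908575/ 326196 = -143.80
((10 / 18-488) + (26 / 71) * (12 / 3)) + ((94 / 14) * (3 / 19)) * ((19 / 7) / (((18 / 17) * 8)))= -243293957 / 500976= -485.64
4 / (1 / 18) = 72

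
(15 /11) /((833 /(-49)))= -15 /187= -0.08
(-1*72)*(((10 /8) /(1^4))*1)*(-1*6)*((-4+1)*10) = -16200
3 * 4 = 12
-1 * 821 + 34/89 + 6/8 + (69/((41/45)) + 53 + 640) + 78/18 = -2049407/43788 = -46.80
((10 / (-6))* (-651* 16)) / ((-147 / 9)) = -1062.86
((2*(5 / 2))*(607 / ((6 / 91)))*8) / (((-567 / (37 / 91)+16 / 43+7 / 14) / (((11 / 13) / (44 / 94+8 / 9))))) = -9985720580 / 60605749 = -164.77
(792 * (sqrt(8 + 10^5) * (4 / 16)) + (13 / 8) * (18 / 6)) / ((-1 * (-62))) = 39 / 496 + 594 * sqrt(2778) / 31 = 1010.01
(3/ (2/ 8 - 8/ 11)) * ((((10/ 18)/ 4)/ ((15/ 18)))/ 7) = -22/ 147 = -0.15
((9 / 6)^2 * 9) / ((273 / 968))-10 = 5624 / 91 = 61.80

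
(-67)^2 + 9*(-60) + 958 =4907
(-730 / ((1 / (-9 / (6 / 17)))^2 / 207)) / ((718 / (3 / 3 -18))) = 3340815435 / 1436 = 2326473.14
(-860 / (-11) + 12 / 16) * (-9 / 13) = -31257 / 572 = -54.65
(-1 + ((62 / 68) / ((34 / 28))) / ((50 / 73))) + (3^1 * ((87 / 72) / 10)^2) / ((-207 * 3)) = 13258415 / 137832192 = 0.10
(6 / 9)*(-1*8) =-16 / 3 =-5.33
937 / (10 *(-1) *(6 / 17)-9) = -15929 / 213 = -74.78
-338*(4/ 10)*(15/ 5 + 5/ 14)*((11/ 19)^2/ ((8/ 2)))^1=-961103/ 25270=-38.03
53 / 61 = 0.87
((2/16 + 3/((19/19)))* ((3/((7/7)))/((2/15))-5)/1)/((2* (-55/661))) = -115675/352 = -328.62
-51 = -51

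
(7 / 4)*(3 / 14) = 3 / 8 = 0.38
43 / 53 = 0.81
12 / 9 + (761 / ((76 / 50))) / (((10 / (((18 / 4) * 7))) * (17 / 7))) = 5044351 / 7752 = 650.72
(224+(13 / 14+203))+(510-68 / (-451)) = 5923033 / 6314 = 938.08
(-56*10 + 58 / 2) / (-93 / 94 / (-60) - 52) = 998280 / 97729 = 10.21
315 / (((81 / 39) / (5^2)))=11375 / 3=3791.67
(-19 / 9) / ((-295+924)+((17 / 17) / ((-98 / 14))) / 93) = -4123 / 1228434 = -0.00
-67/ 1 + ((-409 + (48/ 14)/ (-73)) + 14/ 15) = -3641746/ 7665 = -475.11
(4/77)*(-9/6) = -6/77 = -0.08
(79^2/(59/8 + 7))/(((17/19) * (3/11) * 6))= 5217476/17595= 296.53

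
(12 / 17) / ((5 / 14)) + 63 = 5523 / 85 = 64.98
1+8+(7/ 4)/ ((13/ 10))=269/ 26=10.35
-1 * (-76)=76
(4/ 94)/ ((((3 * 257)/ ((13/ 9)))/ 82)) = 2132/ 326133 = 0.01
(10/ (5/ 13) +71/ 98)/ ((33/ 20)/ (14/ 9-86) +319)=19904400/ 237576647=0.08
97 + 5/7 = 684/7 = 97.71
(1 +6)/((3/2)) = 14/3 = 4.67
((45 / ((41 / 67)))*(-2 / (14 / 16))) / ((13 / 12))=-578880 / 3731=-155.15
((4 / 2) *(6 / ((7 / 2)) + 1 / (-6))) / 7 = 65 / 147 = 0.44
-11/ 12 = -0.92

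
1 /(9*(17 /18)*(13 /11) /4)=88 /221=0.40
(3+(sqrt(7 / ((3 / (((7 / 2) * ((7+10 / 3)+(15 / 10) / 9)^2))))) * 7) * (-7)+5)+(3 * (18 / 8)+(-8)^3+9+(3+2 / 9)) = -2401 * sqrt(6) / 4 - 17461 / 36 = -1955.33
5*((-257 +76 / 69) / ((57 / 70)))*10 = -61799500 / 3933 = -15713.07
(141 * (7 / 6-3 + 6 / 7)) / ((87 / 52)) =-50102 / 609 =-82.27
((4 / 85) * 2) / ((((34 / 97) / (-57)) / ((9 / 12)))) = -16587 / 1445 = -11.48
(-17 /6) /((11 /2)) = -17 /33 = -0.52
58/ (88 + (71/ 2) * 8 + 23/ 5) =290/ 1883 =0.15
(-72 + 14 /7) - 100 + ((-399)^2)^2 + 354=25344958585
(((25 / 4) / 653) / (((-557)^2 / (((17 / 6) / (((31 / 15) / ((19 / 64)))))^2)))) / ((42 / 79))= 5151244375 / 535890650733871104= 0.00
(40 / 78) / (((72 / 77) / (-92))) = -17710 / 351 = -50.46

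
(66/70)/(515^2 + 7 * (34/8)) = 44/12378555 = 0.00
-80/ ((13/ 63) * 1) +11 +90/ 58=-141428/ 377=-375.14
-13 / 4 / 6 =-0.54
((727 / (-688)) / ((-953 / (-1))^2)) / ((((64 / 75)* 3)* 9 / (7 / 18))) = -0.00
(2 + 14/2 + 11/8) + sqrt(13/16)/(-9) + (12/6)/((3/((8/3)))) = 875/72- sqrt(13)/36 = 12.05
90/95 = 18/19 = 0.95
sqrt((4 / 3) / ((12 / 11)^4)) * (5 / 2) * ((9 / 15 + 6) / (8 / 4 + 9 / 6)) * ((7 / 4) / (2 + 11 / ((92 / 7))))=30613 * sqrt(3) / 18792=2.82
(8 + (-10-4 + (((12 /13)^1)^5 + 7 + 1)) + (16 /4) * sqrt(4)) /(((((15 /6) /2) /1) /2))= 31694096 /1856465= 17.07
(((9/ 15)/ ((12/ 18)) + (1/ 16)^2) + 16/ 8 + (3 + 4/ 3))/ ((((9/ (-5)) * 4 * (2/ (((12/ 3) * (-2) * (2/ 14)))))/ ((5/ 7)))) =138955/ 338688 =0.41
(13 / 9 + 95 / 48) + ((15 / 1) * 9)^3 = 354294493 / 144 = 2460378.42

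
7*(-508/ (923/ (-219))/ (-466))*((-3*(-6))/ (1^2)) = -7008876/ 215059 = -32.59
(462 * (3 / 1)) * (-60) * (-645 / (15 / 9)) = 32182920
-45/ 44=-1.02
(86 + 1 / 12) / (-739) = -1033 / 8868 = -0.12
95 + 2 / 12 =95.17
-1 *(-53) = 53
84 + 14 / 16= 679 / 8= 84.88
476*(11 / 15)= 5236 / 15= 349.07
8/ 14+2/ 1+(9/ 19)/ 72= 2743/ 1064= 2.58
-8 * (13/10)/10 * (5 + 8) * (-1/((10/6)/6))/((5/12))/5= 73008/3125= 23.36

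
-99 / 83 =-1.19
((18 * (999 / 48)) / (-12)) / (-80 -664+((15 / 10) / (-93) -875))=30969 / 1606064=0.02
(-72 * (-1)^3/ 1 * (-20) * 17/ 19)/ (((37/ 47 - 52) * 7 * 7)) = 1150560/ 2240917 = 0.51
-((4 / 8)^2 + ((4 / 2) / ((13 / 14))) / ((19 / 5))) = -807 / 988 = -0.82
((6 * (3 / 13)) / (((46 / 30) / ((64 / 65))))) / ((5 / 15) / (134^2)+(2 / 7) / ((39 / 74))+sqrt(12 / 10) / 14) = 17316447995589120 / 10338832221381079 - 35099706184704 * sqrt(30) / 795294786260083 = 1.43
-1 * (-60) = 60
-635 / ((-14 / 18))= 5715 / 7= 816.43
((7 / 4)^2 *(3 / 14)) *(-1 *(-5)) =105 / 32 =3.28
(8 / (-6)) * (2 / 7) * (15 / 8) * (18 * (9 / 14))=-405 / 49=-8.27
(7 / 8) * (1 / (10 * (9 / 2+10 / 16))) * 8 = 28 / 205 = 0.14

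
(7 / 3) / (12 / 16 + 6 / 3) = 28 / 33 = 0.85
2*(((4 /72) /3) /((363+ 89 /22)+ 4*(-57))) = 0.00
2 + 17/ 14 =45/ 14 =3.21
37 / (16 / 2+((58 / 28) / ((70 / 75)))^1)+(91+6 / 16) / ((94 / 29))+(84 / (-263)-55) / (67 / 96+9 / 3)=2369799624641 / 140631591440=16.85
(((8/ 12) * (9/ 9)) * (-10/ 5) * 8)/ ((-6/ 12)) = 64/ 3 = 21.33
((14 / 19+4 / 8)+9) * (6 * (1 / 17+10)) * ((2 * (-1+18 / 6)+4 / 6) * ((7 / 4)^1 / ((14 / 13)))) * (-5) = -1592955 / 68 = -23425.81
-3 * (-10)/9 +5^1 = 25/3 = 8.33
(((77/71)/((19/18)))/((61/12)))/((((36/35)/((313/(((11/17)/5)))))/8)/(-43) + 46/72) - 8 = -582285118620616/75782432880677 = -7.68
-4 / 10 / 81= -2 / 405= -0.00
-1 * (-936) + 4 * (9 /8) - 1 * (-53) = 1987 /2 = 993.50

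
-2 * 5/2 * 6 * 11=-330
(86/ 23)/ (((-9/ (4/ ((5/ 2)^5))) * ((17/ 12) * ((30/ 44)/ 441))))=-47466496/ 6109375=-7.77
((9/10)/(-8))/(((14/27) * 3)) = -81/1120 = -0.07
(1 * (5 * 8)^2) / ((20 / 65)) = 5200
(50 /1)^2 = 2500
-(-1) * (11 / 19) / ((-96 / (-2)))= 11 / 912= 0.01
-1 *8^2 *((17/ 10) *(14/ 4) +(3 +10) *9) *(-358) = 14085152/ 5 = 2817030.40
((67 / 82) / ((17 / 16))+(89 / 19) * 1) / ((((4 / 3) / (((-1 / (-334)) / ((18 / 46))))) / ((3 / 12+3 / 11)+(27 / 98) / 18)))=240843695 / 14304505908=0.02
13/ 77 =0.17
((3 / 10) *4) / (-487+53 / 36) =-216 / 87395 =-0.00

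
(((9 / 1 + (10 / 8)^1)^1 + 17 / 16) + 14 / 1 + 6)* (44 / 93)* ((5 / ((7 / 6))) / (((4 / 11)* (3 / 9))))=909315 / 1736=523.80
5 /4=1.25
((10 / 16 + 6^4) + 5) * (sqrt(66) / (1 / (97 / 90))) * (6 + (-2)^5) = -1458977 * sqrt(66) / 40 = -296319.63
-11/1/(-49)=11/49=0.22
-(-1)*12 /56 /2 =3 /28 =0.11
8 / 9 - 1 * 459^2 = -1896121 / 9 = -210680.11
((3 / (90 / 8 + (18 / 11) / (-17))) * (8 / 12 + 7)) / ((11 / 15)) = 7820 / 2781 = 2.81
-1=-1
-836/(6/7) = -2926/3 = -975.33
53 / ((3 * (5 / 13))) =689 / 15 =45.93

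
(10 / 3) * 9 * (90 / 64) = 675 / 16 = 42.19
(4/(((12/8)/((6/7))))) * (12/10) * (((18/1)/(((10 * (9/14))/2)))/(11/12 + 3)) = 4608/1175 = 3.92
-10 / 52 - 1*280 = -7285 / 26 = -280.19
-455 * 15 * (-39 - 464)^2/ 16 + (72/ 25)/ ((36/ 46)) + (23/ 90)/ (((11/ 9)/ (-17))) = -474866266323/ 4400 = -107924151.44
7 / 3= 2.33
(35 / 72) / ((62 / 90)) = 175 / 248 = 0.71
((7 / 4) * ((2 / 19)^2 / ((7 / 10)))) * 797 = 7970 / 361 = 22.08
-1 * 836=-836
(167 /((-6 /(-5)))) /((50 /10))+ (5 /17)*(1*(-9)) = 2569 /102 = 25.19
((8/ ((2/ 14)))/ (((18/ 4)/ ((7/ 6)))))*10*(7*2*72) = 146346.67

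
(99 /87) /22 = 3 /58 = 0.05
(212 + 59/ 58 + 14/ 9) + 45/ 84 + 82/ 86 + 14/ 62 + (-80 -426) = -2822249879/ 9741564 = -289.71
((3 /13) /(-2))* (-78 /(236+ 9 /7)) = 63 /1661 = 0.04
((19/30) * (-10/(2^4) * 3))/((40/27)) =-513/640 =-0.80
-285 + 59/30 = -8491/30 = -283.03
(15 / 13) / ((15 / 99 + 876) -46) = 99 / 71227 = 0.00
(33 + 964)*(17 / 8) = 16949 / 8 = 2118.62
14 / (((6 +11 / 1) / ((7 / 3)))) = 98 / 51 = 1.92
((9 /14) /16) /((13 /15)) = 135 /2912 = 0.05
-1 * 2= -2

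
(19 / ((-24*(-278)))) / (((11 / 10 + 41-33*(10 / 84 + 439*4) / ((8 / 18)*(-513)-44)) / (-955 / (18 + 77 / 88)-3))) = -182982730 / 305907475773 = -0.00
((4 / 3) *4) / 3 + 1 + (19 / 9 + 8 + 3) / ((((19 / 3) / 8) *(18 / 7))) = 4729 / 513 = 9.22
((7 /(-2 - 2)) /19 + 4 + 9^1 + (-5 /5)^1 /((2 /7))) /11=65 /76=0.86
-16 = -16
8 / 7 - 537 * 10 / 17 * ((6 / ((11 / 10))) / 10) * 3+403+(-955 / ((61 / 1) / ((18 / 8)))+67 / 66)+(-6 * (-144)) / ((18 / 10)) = 333.03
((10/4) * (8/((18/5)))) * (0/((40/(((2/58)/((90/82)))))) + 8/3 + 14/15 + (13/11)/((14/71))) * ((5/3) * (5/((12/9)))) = 923375/2772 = 333.11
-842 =-842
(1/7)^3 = 1/343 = 0.00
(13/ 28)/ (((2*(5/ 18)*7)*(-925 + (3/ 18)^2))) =-1053/ 8158255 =-0.00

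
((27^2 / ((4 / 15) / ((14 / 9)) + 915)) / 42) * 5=675 / 7118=0.09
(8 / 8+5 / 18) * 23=529 / 18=29.39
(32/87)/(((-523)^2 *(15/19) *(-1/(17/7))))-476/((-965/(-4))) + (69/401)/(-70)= -764055449174833/386761830218190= -1.98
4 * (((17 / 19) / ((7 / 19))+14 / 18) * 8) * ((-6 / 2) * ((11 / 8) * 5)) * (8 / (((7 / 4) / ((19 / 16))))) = -1688720 / 147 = -11487.89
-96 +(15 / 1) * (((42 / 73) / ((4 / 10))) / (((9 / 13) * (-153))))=-1074499 / 11169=-96.20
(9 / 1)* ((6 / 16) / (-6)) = -9 / 16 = -0.56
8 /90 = 4 /45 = 0.09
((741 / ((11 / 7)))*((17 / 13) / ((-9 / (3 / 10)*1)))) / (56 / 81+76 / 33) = -183141 / 26680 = -6.86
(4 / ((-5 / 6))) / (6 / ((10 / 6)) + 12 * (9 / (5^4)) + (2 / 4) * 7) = -6000 / 9091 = -0.66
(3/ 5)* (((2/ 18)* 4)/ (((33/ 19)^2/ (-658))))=-950152/ 16335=-58.17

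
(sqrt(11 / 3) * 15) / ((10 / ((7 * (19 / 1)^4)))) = 912247 * sqrt(33) / 2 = 2620230.02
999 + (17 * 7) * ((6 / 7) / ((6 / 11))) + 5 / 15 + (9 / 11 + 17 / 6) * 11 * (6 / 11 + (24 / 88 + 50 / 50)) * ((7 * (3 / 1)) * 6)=342809 / 33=10388.15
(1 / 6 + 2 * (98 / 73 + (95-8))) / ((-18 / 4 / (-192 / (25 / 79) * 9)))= 391642816 / 1825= 214598.80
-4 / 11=-0.36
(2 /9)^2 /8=1 /162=0.01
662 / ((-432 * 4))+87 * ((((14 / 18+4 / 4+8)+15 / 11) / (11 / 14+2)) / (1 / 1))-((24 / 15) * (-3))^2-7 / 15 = 1000972483 / 3088800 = 324.07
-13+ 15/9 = -34/3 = -11.33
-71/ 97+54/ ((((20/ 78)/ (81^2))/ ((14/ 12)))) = 1563675859/ 970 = 1612036.97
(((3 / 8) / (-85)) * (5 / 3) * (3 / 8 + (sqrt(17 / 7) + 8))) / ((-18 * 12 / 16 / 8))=0.04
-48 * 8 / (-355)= 384 / 355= 1.08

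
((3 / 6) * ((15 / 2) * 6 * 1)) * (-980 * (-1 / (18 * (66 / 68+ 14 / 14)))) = 41650 / 67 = 621.64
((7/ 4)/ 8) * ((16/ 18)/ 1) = 7/ 36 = 0.19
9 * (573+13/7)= 36216/7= 5173.71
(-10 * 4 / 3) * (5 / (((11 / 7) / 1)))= -1400 / 33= -42.42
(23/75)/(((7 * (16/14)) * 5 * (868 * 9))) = 23/23436000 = 0.00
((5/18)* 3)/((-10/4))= -1/3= -0.33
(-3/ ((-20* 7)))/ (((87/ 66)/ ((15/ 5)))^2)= 3267/ 29435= 0.11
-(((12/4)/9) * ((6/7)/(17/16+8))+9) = -9167/1015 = -9.03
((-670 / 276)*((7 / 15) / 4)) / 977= -0.00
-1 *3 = -3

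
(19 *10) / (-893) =-0.21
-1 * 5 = -5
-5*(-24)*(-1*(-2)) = 240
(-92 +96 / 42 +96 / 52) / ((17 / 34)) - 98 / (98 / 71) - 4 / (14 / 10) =-22713 / 91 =-249.59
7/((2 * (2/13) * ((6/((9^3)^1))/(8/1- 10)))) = -22113/4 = -5528.25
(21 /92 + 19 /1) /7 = 1769 /644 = 2.75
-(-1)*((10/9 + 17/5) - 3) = 68/45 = 1.51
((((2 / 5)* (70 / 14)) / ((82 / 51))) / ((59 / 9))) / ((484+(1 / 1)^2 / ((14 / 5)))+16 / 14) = 918 / 2348849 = 0.00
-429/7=-61.29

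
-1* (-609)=609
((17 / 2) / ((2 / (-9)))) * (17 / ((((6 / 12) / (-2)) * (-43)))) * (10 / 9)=-2890 / 43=-67.21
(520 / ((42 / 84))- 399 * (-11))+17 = 5446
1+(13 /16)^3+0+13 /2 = 32917 /4096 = 8.04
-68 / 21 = -3.24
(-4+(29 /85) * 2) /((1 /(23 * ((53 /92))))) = -7473 /170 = -43.96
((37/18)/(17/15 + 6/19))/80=703/39648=0.02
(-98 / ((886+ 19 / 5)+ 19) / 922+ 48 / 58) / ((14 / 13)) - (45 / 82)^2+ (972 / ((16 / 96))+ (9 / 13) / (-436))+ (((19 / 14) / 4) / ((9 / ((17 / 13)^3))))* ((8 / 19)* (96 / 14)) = 41935242178494941598191 / 7189668139687243392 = 5832.71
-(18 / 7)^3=-5832 / 343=-17.00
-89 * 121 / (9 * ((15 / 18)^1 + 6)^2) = -43076 / 1681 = -25.63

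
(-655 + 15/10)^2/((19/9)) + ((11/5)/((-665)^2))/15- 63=26829301393169/132667500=202229.64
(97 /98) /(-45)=-97 /4410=-0.02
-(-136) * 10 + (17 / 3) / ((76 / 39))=103581 / 76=1362.91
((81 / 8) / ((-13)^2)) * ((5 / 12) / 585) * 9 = 27 / 70304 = 0.00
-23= -23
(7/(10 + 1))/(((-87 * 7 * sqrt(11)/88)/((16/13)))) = -128 * sqrt(11)/12441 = -0.03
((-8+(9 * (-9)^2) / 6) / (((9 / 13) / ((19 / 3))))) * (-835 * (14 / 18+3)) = -3275306.40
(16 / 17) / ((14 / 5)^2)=100 / 833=0.12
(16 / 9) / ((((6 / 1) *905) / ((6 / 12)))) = 4 / 24435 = 0.00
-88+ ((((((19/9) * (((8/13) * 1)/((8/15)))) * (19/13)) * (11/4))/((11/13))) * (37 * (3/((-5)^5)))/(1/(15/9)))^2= -33283590551/380250000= -87.53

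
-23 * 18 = -414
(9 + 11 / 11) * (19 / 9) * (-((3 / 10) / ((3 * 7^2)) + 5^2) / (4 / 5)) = -1163845 / 1764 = -659.78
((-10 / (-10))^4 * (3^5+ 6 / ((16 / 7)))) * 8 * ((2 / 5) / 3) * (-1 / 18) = -131 / 9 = -14.56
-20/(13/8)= -160/13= -12.31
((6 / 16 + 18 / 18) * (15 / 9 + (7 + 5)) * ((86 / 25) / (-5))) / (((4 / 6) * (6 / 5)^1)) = -19393 / 1200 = -16.16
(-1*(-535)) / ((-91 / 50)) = -26750 / 91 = -293.96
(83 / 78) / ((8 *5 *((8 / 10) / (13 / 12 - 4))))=-2905 / 29952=-0.10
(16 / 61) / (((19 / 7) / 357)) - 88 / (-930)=18643556 / 538935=34.59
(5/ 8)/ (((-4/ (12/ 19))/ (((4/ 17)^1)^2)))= -30/ 5491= -0.01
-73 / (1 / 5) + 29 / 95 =-34646 / 95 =-364.69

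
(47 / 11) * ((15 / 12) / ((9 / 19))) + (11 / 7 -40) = -75269 / 2772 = -27.15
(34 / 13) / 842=17 / 5473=0.00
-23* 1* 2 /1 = -46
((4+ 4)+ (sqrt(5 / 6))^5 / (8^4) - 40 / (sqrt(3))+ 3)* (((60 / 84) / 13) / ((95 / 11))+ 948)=-11465.05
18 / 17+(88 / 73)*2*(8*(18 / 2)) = 216738 / 1241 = 174.65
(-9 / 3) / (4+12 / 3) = -3 / 8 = -0.38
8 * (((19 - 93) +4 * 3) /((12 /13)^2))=-5239 /9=-582.11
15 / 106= 0.14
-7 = -7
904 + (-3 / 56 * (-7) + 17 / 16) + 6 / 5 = 72531 / 80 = 906.64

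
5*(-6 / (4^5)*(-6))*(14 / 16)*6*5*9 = 42525 / 1024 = 41.53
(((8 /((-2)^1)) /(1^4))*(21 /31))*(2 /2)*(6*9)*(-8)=36288 /31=1170.58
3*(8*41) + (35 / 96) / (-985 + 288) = 984.00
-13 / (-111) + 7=7.12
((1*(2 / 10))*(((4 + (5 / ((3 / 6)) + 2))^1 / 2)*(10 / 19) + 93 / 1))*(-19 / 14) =-1847 / 70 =-26.39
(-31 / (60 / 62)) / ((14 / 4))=-961 / 105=-9.15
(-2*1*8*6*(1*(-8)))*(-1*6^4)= -995328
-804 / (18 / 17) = -2278 / 3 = -759.33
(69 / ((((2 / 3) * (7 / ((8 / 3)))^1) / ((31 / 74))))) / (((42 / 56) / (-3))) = -17112 / 259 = -66.07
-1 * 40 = -40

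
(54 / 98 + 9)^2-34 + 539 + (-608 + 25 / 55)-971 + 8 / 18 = -233391661 / 237699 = -981.88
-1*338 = -338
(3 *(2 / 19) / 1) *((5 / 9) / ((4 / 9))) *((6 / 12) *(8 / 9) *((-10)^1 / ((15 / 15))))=-100 / 57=-1.75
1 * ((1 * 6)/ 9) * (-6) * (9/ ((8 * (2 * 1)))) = -9/ 4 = -2.25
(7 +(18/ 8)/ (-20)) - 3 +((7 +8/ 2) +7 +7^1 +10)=3111/ 80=38.89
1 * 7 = 7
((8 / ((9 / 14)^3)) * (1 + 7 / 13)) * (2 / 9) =878080 / 85293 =10.29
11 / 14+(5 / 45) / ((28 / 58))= 64 / 63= 1.02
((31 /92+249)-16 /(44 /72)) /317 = 225833 /320804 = 0.70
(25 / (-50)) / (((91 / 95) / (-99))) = 9405 / 182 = 51.68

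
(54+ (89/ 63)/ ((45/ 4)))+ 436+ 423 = 2588711/ 2835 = 913.13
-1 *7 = -7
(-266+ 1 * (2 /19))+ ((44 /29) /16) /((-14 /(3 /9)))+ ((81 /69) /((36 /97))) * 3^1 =-545908753 /2129064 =-256.41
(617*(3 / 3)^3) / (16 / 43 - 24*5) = -26531 / 5144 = -5.16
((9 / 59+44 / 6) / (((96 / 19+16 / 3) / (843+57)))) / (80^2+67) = 5664375 / 56469844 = 0.10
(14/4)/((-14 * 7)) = -1/28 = -0.04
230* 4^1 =920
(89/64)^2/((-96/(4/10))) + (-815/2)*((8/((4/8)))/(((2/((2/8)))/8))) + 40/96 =-2136339707/327680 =-6519.59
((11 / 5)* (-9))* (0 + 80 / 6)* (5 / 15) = -88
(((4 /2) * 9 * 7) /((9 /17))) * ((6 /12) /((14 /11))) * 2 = 187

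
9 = 9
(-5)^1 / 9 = -5 / 9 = -0.56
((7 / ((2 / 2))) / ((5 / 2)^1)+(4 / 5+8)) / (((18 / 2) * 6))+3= 434 / 135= 3.21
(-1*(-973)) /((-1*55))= -973 /55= -17.69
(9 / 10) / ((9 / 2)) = 0.20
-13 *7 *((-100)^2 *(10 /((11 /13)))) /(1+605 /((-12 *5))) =1419600000 /1199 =1183986.66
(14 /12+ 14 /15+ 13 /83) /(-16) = -1873 /13280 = -0.14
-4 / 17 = -0.24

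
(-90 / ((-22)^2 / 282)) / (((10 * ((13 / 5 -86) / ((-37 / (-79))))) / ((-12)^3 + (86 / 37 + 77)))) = -129017115 / 2657402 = -48.55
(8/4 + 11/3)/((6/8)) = 68/9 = 7.56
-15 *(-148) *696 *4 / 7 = 6180480 / 7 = 882925.71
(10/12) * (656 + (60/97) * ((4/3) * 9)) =160880/291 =552.85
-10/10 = -1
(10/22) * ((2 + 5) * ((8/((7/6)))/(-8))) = -30/11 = -2.73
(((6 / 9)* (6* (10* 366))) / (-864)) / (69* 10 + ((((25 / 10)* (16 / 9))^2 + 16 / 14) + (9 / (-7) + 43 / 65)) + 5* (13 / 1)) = -1248975 / 57145282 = -0.02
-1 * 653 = -653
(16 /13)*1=16 /13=1.23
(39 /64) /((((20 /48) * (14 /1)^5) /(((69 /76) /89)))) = 8073 /291027322880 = 0.00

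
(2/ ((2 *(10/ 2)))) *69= 69/ 5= 13.80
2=2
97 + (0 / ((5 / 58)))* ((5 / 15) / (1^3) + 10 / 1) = 97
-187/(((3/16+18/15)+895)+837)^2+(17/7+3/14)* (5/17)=3557199716185/4576655805358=0.78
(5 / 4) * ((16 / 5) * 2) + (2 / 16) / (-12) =767 / 96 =7.99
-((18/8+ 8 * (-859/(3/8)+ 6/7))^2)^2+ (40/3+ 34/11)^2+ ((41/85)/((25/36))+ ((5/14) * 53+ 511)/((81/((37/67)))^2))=-112549609440000578.47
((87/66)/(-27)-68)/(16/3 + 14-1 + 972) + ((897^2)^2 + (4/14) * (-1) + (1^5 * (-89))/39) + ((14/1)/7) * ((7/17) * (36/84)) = 589152775438983738725/910035126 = 647395642878.72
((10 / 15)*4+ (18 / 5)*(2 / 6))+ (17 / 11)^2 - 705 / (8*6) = -244877 / 29040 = -8.43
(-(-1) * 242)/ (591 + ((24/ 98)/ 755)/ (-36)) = 13429185/ 32796067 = 0.41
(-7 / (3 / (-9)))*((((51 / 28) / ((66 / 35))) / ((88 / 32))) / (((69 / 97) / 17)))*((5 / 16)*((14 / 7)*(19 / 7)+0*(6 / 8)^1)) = 13315675 / 44528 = 299.04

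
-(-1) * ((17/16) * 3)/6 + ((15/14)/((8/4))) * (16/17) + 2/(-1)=-3673/3808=-0.96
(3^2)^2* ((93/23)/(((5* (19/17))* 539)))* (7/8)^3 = 896427/12305920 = 0.07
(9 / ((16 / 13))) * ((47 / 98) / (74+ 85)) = 1833 / 83104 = 0.02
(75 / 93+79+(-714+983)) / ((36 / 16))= 43252 / 279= 155.03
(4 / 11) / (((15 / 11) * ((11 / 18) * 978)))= 4 / 8965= 0.00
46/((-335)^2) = 46/112225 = 0.00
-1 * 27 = -27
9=9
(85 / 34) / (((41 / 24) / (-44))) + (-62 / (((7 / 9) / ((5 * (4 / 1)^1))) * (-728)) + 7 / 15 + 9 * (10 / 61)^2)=-89637781276 / 1457720355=-61.49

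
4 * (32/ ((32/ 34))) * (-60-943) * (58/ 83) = -7911664/ 83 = -95321.25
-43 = -43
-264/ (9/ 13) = -1144/ 3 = -381.33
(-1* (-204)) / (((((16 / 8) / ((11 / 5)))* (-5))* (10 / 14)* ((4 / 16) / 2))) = -62832 / 125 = -502.66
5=5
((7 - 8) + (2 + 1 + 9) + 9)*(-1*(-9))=180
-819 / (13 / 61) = -3843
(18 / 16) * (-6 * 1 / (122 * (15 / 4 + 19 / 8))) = -0.01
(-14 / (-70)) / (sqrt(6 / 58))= sqrt(87) / 15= 0.62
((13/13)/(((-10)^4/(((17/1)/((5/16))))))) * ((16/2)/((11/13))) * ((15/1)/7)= 5304/48125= 0.11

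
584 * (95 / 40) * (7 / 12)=9709 / 12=809.08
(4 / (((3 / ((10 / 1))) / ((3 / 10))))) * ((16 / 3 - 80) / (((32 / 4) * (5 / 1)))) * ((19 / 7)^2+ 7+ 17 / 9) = -114704 / 945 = -121.38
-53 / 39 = -1.36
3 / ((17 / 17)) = 3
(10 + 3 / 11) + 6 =179 / 11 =16.27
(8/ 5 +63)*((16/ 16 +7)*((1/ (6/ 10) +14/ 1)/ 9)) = 121448/ 135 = 899.61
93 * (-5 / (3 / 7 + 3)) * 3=-406.88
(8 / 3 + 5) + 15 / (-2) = 1 / 6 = 0.17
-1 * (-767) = 767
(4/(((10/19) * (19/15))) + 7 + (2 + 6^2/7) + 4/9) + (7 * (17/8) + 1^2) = 18377/504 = 36.46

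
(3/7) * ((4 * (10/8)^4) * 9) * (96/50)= 2025/28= 72.32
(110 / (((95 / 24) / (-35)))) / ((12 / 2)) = -162.11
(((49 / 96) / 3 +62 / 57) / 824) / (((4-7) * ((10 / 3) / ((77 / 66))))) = -0.00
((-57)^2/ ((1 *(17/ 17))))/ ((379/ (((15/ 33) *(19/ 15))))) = 20577/ 4169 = 4.94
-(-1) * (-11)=-11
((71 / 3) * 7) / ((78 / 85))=42245 / 234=180.53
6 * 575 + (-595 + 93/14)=40063/14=2861.64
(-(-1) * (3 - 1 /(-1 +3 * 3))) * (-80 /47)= -230 /47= -4.89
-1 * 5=-5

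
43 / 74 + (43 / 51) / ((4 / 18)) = 2752 / 629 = 4.38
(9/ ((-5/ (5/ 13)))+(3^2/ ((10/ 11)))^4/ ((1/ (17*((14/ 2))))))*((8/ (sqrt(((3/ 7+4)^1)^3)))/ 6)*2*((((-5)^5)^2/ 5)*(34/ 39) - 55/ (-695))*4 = 2133733284019282593998*sqrt(217)/ 14109281875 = 2227743005890.61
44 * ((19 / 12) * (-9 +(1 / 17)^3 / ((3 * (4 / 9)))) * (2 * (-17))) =21317.64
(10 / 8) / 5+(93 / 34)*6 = 16.66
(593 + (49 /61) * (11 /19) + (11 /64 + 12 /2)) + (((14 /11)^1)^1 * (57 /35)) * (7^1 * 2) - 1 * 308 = 1308170251 /4079680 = 320.66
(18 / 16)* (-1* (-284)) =639 / 2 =319.50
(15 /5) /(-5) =-0.60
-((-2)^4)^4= -65536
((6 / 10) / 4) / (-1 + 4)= 1 / 20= 0.05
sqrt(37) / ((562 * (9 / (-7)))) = -0.01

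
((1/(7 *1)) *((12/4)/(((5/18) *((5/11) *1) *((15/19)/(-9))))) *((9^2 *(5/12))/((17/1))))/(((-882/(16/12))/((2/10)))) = 0.02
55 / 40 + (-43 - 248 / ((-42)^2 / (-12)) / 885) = -43319651 / 1040760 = -41.62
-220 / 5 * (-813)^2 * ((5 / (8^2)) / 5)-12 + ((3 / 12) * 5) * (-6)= -7270971 / 16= -454435.69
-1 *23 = -23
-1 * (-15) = 15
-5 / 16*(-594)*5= 7425 / 8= 928.12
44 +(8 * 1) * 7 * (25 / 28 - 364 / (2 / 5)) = -50866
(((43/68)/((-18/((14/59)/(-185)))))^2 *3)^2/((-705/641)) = -5261674909841/155972220959761794455479200000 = -0.00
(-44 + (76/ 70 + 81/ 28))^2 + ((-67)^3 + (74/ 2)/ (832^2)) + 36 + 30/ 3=-253642104499699/ 847974400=-299115.29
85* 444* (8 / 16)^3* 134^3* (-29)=-329173072980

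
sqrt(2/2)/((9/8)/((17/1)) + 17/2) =136/1165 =0.12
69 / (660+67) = 69 / 727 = 0.09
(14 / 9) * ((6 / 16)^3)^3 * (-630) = -4822335 / 33554432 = -0.14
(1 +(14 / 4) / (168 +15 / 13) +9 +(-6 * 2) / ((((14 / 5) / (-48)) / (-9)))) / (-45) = 56689583 / 1385370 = 40.92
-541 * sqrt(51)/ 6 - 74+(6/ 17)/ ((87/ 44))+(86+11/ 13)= 83475/ 6409 - 541 * sqrt(51)/ 6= -630.89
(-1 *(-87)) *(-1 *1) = -87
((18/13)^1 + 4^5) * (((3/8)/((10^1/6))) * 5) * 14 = 419895/26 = 16149.81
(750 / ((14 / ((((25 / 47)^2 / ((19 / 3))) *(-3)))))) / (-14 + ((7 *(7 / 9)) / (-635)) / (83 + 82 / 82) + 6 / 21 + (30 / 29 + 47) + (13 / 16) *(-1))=-16780668750000 / 78315204095071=-0.21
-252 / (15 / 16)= -268.80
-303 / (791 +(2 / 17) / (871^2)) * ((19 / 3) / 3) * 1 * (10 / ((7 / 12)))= -989965813720 / 71410118703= -13.86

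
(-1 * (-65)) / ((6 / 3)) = 65 / 2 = 32.50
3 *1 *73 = 219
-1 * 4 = -4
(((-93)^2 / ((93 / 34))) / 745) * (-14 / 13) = -44268 / 9685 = -4.57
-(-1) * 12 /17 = 0.71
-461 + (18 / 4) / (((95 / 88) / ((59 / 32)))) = -344519 / 760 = -453.31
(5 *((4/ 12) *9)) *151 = 2265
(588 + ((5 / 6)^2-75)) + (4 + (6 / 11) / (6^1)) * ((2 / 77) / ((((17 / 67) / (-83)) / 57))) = -760724773 / 518364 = -1467.55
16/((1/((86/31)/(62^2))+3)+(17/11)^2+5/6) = 499488/43450763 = 0.01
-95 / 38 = -2.50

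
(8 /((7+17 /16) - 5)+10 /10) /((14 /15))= 3.87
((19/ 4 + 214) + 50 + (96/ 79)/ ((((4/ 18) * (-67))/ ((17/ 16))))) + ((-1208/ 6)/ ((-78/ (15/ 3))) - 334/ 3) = 421695511/ 2477124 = 170.24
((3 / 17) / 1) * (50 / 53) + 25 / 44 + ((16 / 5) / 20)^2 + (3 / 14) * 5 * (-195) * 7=-36218256321 / 24777500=-1461.74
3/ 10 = 0.30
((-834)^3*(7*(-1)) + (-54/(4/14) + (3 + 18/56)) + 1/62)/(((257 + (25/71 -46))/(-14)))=-250250092088779/930372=-268978529.11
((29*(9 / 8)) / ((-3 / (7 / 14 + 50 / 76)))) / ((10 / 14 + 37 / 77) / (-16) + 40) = -24563 / 77881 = -0.32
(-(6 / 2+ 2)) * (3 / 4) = -3.75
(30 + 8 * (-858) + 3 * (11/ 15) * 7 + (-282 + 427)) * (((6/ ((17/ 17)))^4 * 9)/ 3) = -129734784/ 5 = -25946956.80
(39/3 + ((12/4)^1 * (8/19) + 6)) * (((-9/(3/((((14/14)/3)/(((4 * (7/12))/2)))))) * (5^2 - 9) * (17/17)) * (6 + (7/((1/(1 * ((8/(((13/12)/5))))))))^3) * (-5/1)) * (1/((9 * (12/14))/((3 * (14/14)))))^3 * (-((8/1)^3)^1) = -722411777693.66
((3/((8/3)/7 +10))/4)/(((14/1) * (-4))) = -9/6976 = -0.00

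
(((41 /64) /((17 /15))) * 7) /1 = 4305 /1088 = 3.96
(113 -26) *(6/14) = 261/7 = 37.29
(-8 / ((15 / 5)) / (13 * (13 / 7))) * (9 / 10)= -84 / 845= -0.10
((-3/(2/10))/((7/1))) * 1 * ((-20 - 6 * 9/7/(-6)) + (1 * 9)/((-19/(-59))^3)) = -180605220/336091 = -537.37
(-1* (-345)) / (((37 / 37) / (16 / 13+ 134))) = 606510 / 13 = 46654.62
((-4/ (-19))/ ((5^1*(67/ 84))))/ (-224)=-3/ 12730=-0.00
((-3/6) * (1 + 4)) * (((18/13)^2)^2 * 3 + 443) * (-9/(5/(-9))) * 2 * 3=-3151090593/28561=-110328.44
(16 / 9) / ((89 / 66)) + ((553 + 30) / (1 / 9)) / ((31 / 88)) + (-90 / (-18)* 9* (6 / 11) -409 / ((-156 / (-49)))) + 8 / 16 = 14792.61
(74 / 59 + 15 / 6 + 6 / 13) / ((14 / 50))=161675 / 10738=15.06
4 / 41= 0.10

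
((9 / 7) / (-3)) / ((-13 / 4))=12 / 91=0.13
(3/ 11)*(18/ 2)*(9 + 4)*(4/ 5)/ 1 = 1404/ 55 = 25.53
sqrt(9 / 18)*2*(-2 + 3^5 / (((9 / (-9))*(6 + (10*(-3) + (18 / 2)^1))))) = 71*sqrt(2) / 5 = 20.08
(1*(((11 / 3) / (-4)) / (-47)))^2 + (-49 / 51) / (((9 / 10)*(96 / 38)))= -20547277 / 48668688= -0.42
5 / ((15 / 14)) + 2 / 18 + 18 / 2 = 124 / 9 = 13.78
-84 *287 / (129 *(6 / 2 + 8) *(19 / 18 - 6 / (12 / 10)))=144648 / 33583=4.31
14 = 14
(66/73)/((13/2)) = 132/949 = 0.14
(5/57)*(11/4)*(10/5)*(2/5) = 11/57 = 0.19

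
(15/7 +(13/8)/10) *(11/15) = 14201/8400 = 1.69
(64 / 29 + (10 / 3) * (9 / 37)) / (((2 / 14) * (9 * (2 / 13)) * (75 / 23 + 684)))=3388567 / 152648199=0.02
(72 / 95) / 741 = 24 / 23465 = 0.00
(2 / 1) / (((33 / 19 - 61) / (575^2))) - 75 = -6324100 / 563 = -11232.86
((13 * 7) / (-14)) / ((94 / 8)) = -26 / 47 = -0.55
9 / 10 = 0.90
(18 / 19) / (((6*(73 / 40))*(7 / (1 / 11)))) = 120 / 106799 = 0.00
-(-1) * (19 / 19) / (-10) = -1 / 10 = -0.10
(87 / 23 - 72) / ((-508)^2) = -1569 / 5935472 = -0.00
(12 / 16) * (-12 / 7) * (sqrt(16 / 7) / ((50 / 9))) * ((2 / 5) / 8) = -0.02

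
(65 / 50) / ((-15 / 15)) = -13 / 10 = -1.30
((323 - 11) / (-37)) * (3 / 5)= -936 / 185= -5.06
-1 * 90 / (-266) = 45 / 133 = 0.34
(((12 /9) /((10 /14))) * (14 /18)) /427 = 28 /8235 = 0.00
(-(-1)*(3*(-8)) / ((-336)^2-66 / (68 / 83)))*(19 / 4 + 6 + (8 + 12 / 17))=-5292 / 1278575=-0.00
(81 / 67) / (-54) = -3 / 134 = -0.02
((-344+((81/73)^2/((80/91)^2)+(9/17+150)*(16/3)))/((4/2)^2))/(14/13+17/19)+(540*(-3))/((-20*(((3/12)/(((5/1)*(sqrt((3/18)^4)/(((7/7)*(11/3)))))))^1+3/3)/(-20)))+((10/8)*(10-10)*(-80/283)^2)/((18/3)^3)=-3321452487989379/21459379942400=-154.78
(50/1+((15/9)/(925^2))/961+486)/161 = 264437409001/79429893375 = 3.33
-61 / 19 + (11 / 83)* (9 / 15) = -24688 / 7885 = -3.13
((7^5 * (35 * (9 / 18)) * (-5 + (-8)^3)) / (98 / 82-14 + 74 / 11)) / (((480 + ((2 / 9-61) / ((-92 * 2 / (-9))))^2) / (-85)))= -197355805117055200 / 45363793949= -4350513.66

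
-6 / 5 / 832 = -3 / 2080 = -0.00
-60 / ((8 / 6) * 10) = -9 / 2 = -4.50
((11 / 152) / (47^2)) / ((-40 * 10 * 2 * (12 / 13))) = -143 / 3223372800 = -0.00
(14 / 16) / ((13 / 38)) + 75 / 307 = 2.80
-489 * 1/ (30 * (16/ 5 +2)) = -163/ 52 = -3.13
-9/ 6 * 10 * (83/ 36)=-415/ 12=-34.58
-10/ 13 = -0.77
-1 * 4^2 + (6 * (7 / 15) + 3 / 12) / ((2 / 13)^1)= 153 / 40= 3.82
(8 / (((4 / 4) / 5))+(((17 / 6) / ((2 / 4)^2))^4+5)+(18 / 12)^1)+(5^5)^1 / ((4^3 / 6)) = 43642655 / 2592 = 16837.44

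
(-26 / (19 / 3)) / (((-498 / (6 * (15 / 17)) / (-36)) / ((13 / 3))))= -182520 / 26809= -6.81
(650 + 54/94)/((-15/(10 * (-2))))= 122308/141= 867.43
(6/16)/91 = 3/728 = 0.00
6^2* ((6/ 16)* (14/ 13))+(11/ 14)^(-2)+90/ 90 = 26990/ 1573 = 17.16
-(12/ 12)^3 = -1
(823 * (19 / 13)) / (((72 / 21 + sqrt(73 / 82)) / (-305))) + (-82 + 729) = -13066897591 / 113503 + 46738993 * sqrt(5986) / 113503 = -83264.20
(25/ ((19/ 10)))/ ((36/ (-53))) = -19.37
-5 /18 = -0.28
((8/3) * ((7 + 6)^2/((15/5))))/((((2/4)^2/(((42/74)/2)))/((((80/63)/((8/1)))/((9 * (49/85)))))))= 2298400/440559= 5.22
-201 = -201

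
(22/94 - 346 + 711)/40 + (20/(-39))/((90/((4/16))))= 3012163/329940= 9.13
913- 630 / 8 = 3337 / 4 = 834.25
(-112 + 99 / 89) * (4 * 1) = -39476 / 89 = -443.55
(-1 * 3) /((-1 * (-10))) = -3 /10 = -0.30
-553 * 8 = -4424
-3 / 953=-0.00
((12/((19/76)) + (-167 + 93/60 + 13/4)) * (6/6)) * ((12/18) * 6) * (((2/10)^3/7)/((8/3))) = -1713/8750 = -0.20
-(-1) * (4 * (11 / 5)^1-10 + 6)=4.80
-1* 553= -553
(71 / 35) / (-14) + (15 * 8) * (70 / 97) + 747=833.45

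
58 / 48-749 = -747.79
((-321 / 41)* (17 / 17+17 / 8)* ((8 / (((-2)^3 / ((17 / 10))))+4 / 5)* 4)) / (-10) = -2889 / 328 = -8.81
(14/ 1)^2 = 196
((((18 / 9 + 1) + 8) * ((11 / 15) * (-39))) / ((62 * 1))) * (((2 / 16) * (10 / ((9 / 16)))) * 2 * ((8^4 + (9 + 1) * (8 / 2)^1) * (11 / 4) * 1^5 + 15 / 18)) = -214711354 / 837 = -256524.92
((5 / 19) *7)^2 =1225 / 361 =3.39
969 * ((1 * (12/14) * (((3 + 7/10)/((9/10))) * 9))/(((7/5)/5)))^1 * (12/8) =8066925/49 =164631.12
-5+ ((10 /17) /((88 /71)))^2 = -4.77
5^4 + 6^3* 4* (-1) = -239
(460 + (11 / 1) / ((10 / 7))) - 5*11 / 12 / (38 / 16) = 265489 / 570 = 465.77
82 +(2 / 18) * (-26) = 712 / 9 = 79.11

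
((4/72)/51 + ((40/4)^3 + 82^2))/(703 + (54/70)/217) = 4895759785/445589856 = 10.99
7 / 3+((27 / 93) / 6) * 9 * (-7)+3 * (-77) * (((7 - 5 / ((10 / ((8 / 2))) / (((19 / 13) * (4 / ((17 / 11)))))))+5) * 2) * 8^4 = -344937951953 / 41106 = -8391425.87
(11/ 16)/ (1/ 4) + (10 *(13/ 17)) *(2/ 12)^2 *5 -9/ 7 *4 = -5701/ 4284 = -1.33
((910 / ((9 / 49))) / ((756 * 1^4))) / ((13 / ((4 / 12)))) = 245 / 1458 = 0.17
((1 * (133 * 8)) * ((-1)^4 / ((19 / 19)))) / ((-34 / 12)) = -6384 / 17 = -375.53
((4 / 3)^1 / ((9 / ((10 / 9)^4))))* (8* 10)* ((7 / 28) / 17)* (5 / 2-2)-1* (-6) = 6.13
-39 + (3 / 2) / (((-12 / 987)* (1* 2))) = -1611 / 16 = -100.69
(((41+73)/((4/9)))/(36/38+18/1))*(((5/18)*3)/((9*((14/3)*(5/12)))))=361/560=0.64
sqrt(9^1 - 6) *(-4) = -4 *sqrt(3) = -6.93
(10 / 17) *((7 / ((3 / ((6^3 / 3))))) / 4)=420 / 17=24.71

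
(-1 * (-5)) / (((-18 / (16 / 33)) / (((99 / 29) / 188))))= -10 / 4089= -0.00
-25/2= -12.50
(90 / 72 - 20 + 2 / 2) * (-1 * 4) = 71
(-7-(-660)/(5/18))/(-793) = -2369/793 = -2.99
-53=-53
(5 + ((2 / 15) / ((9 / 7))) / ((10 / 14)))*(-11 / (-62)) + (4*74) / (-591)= 3396791 / 8244450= 0.41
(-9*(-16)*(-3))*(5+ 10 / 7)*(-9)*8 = 1399680 / 7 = 199954.29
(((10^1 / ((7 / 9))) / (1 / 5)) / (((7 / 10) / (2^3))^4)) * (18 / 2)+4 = 9870177.14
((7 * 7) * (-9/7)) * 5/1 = -315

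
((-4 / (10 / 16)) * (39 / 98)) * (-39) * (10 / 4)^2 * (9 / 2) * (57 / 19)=410670 / 49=8381.02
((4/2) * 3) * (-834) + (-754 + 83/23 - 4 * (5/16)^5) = -34695092419/6029312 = -5754.40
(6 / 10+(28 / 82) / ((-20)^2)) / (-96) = -4927 / 787200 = -0.01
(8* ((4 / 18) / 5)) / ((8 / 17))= 34 / 45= 0.76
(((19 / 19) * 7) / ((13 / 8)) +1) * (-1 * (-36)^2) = -89424 / 13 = -6878.77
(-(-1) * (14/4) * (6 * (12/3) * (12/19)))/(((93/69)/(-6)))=-236.17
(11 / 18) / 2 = 11 / 36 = 0.31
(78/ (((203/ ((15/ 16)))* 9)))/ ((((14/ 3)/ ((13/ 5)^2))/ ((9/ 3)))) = 19773/ 113680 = 0.17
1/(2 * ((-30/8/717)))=-478/5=-95.60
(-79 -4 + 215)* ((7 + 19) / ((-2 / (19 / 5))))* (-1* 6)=195624 / 5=39124.80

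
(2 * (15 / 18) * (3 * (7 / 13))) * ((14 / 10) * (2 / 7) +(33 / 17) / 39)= 3479 / 2873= 1.21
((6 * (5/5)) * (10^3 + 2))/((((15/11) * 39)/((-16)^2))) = 1881088/65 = 28939.82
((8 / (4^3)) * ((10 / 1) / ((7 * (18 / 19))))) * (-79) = -7505 / 504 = -14.89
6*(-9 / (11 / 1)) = -54 / 11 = -4.91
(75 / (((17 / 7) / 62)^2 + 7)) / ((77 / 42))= 84760200 / 14506591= 5.84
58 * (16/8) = 116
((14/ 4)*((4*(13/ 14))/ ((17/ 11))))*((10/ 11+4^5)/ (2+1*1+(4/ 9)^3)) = 106843698/ 38267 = 2792.06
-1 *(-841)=841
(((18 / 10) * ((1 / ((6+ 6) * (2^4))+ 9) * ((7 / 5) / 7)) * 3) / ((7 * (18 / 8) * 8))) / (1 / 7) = 0.54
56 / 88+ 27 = 304 / 11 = 27.64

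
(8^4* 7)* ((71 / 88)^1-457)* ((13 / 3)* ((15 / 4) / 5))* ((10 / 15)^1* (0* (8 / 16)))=0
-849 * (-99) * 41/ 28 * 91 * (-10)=-223995915/ 2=-111997957.50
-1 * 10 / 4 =-5 / 2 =-2.50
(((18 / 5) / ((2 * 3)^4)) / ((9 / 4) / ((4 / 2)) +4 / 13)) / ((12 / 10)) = 13 / 8046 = 0.00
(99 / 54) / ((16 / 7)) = 77 / 96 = 0.80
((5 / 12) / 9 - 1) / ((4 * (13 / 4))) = -103 / 1404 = -0.07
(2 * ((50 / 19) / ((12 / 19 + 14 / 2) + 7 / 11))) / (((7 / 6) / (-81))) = -2475 / 56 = -44.20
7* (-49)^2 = 16807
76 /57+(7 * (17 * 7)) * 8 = 19996 /3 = 6665.33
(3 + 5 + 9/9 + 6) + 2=17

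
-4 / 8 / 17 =-1 / 34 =-0.03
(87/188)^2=7569/35344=0.21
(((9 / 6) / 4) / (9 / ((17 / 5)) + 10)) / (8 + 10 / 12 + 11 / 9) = 459 / 155660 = 0.00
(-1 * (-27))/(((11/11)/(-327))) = -8829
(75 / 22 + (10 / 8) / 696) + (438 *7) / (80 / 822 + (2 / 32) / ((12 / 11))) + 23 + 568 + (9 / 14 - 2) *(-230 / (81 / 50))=9904359291089 / 480398688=20616.96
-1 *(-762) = 762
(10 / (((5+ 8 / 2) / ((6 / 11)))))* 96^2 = 61440 / 11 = 5585.45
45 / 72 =5 / 8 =0.62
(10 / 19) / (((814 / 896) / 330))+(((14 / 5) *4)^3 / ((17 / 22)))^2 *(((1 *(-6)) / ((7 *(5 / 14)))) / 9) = -41965716267451648 / 47617265625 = -881313.02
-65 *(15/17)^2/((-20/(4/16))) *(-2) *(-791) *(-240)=-69410250/289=-240173.88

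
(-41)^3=-68921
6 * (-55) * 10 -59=-3359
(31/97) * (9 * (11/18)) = 341/194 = 1.76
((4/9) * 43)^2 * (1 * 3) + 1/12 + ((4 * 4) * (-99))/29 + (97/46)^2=433100201/414207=1045.61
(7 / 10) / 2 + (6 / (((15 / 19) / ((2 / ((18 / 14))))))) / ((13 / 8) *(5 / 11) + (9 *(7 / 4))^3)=174813443 / 495186660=0.35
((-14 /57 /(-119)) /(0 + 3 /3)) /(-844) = -1 /408918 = -0.00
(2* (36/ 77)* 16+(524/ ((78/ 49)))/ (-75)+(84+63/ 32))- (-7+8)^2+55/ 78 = 693663143/ 7207200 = 96.25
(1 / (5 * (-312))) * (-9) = 3 / 520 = 0.01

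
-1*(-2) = 2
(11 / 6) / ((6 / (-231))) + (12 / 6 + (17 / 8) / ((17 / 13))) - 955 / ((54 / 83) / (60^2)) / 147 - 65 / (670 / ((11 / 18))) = -945894373 / 26264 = -36014.86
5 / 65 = 0.08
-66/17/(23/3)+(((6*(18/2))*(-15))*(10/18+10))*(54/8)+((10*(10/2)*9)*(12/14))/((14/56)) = -307475397/5474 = -56170.15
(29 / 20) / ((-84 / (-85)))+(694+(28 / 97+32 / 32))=22708669 / 32592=696.76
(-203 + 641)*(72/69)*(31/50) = 162936/575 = 283.37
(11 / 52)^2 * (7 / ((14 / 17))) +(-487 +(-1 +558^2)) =1681219465 / 5408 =310876.38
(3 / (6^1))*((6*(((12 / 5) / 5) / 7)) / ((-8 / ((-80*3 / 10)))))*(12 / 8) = 162 / 175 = 0.93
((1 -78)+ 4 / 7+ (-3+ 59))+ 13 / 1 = -52 / 7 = -7.43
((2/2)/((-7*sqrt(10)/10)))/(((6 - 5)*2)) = -sqrt(10)/14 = -0.23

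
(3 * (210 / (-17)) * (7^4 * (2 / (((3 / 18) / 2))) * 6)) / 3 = -72606240 / 17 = -4270955.29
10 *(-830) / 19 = -8300 / 19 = -436.84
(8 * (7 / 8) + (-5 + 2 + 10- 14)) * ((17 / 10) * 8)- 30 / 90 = -1 / 3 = -0.33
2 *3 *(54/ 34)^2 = 4374/ 289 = 15.13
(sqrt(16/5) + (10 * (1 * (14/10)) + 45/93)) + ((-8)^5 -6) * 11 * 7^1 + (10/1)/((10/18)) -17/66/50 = -258160752827/102300 + 4 * sqrt(5)/5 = -2523563.73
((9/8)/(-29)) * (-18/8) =81/928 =0.09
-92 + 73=-19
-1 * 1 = -1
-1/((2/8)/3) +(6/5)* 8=-12/5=-2.40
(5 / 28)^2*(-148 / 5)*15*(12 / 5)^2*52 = -207792 / 49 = -4240.65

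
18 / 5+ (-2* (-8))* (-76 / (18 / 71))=-215678 / 45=-4792.84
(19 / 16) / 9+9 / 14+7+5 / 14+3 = 1603 / 144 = 11.13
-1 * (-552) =552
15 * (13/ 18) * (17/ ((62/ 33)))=12155/ 124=98.02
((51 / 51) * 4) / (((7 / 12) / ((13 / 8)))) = 78 / 7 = 11.14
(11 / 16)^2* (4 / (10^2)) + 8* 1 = 51321 / 6400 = 8.02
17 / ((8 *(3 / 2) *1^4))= 17 / 12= 1.42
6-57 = -51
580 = 580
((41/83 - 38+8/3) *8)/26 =-34700/3237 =-10.72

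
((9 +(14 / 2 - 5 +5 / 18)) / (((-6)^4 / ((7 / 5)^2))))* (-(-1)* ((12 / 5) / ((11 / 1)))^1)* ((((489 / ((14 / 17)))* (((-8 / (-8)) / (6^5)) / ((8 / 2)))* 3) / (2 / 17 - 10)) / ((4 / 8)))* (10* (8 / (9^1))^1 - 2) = -0.00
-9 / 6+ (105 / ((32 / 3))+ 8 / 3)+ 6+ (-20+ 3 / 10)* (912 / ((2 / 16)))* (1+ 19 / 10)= -416803.47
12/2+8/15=98/15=6.53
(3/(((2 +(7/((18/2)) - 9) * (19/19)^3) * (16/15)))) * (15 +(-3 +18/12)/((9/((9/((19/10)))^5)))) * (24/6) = 383538448575/554646176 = 691.50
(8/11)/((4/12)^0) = 8/11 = 0.73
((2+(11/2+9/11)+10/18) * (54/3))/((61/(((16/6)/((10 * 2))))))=3514/10065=0.35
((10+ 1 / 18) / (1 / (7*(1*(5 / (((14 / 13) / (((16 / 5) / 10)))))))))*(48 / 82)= 37648 / 615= 61.22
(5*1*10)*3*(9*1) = 1350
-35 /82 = -0.43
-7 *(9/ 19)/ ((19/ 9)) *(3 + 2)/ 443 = -2835/ 159923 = -0.02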